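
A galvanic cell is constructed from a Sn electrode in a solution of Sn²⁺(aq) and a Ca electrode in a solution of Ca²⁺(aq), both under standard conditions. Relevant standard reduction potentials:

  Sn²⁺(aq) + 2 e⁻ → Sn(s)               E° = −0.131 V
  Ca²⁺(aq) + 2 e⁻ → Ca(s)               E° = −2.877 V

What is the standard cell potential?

+2.746 V

The Sn²⁺/Sn couple has the higher E°, so Sn ion is reduced (cathode) and Ca is oxidized (anode).
E°cell = E°(cathode) − E°(anode) = −0.131 − (−2.877) = +2.746 V.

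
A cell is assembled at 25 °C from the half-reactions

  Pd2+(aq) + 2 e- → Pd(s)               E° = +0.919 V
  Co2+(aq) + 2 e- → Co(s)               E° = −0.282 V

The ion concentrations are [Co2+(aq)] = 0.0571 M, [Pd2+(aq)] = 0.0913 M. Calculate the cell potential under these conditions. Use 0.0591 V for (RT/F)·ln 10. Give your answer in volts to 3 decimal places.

Since E°(Pd²⁺/Pd) > E°(Co²⁺/Co), Pd²⁺/Pd serves as the cathode.
E°cell = +0.919 − (−0.282) = +1.201 V, with n = 2 electrons transferred.
For the overall reaction Pd2+(aq) + Co(s) → Pd(s) + Co2+(aq), Q = [Co2+(aq)] / [Pd2+(aq)] = 0.625, giving log Q = −0.204.
E = E° − (0.0591/n)·log Q = +1.201 − (0.0591/2)(−0.204) = +1.207 V.

+1.207 V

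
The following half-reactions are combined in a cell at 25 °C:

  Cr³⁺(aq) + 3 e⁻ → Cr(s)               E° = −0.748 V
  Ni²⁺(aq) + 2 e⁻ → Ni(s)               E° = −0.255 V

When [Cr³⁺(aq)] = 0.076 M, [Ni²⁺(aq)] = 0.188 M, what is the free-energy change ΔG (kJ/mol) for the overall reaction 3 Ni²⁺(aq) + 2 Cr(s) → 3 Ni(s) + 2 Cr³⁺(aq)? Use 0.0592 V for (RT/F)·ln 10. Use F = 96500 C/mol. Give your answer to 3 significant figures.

The standard cell potential is −0.255 − (−0.748) = +0.493 V, with n = 6 electrons in the balanced equation.
Here Q = [Cr³⁺(aq)]^2 / [Ni²⁺(aq)]^3 = 0.869 (log Q = −0.061), giving E = +0.493 − (0.0592/6)·(−0.061) = +0.4936 V.
Then ΔG = −nFE = −6 × 96500 × +0.4936 J/mol = −286 kJ/mol.

−286 kJ/mol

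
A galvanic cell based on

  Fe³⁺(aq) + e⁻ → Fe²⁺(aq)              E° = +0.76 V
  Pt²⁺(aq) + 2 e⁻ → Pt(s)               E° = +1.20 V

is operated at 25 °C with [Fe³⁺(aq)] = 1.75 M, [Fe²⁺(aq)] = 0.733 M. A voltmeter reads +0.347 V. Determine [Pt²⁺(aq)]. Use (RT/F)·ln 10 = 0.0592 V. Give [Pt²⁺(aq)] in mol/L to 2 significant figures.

The Pt²⁺/Pt couple has the larger reduction potential, so it is the cathode: E°cell = +1.20 − (+0.76) = +0.44 V and n = 2.
Rearranging E = E° − (0.0592/n)·log Q gives log Q = 2(+0.44 − (+0.347))/0.0592 = 3.142.
The balanced reaction is Pt²⁺(aq) + 2 Fe²⁺(aq) → Pt(s) + 2 Fe³⁺(aq), so Q = [Fe³⁺(aq)]^2 / ([Pt²⁺(aq)]·[Fe²⁺(aq)]^2).
Substituting the known concentrations and solving, log [Pt²⁺(aq)] = −2.386 and [Pt²⁺(aq)] = 0.0041 M.

0.0041 M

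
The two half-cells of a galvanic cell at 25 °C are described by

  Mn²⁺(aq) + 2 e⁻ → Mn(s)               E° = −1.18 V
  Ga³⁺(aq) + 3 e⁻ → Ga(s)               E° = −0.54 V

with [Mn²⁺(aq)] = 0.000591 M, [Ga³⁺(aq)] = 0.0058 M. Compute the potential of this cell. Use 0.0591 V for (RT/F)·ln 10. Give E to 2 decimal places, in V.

+0.69 V

The Ga³⁺/Ga couple has the more positive E°, so it is the cathode; Mn²⁺/Mn is the anode.
E°cell = −0.54 − (−1.18) = +0.64 V, with n = 6 electrons transferred.
For the overall reaction 2 Ga³⁺(aq) + 3 Mn(s) → 2 Ga(s) + 3 Mn²⁺(aq), Q = [Mn²⁺(aq)]^3 / [Ga³⁺(aq)]^2 = 6.14×10^−6, giving log Q = −5.212.
By the Nernst equation, E = +0.64 − (0.0591/6)·(−5.212) = +0.69 V.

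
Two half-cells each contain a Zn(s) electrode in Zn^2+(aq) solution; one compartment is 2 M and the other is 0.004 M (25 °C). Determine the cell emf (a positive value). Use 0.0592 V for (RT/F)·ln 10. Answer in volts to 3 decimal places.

For a concentration cell E°cell = 0, since both electrodes use the same couple.
The compartment with the higher Zn^2+(aq) concentration (2 M) acts as the cathode; ions are reduced there and produced at the dilute (0.004 M) anode.
With n = 2, Ecell = −(0.0592/2)·log([dilute]/[conc]) = −(0.0592/2)·log(0.004/2) = +0.080 V.

0.080 V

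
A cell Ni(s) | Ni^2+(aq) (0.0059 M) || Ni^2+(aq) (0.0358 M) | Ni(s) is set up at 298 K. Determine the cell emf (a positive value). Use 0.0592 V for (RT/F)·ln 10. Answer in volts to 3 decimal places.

0.023 V

For a concentration cell E°cell = 0, since both electrodes use the same couple.
The compartment with the higher Ni^2+(aq) concentration (0.0358 M) acts as the cathode; ions are reduced there and produced at the dilute (0.0059 M) anode.
With n = 2, Ecell = −(0.0592/2)·log([dilute]/[conc]) = −(0.0592/2)·log(0.0059/0.0358) = +0.023 V.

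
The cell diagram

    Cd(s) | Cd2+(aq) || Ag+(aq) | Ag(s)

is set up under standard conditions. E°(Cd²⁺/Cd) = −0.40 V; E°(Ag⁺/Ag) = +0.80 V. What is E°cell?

+1.20 V

By convention the left-hand electrode in cell notation is the anode (oxidation) and the right-hand electrode is the cathode (reduction).
E°cell = E°(right) − E°(left) = +0.80 − (−0.40) = +1.20 V.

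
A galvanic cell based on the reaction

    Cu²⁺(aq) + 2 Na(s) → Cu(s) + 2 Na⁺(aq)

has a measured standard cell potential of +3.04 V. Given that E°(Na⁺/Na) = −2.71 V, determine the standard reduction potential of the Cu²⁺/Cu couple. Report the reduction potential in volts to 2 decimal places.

In the reaction as written the Cu²⁺/Cu couple is reduced (cathode) and Na⁺/Na is oxidized (anode), so E°cell = E°(Cu²⁺/Cu) − E°(Na⁺/Na).
E°(Cu²⁺/Cu) = E°cell + E°(anode) = +3.04 + (−2.71) = +0.33 V.

+0.33 V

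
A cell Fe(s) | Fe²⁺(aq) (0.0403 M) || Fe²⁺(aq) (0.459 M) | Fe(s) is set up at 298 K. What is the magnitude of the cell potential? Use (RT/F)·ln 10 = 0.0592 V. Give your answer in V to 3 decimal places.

For a concentration cell E°cell = 0, since both electrodes use the same couple.
The compartment with the higher Fe²⁺(aq) concentration (0.459 M) acts as the cathode; ions are reduced there and produced at the dilute (0.0403 M) anode.
With n = 2, Ecell = −(0.0592/2)·log([dilute]/[conc]) = −(0.0592/2)·log(0.0403/0.459) = +0.031 V.

0.031 V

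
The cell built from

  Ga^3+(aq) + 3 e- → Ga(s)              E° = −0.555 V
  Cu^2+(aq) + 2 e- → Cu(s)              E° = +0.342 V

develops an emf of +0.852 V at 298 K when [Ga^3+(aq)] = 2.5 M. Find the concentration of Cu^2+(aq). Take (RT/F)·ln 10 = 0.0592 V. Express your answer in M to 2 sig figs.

With Cu²⁺/Cu at the cathode and Ga³⁺/Ga at the anode, E°cell = +0.342 − (−0.555) = +0.897 V (n = 6).
Since E = E° − (0.0592/n)·log Q, log Q = n(E° − E)/0.0592 = 4.561.
The balanced reaction is 3 Cu^2+(aq) + 2 Ga(s) → 3 Cu(s) + 2 Ga^3+(aq), so Q = [Ga^3+(aq)]^2 / [Cu^2+(aq)]^3.
Isolating [Cu^2+(aq)] in Q = 10^{4.561} yields log [Cu^2+(aq)] = −1.255, i.e. 0.056 M.

0.056 M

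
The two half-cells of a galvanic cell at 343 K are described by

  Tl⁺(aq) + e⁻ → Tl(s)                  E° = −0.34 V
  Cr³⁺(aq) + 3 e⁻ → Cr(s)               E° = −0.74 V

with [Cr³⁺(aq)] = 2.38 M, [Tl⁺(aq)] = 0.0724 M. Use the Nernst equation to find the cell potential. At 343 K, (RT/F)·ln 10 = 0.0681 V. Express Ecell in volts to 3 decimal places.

The Tl⁺/Tl couple has the more positive E°, so it is the cathode; Cr³⁺/Cr is the anode.
E°cell = E°cat − E°an = −0.34 − (−0.74) = +0.40 V; n = 3.
For the overall reaction 3 Tl⁺(aq) + Cr(s) → 3 Tl(s) + Cr³⁺(aq), Q = [Cr³⁺(aq)] / [Tl⁺(aq)]^3 = 6.27×10^3, giving log Q = 3.797.
By the Nernst equation, E = +0.40 − (0.0681/3)·(3.797) = +0.314 V.

+0.314 V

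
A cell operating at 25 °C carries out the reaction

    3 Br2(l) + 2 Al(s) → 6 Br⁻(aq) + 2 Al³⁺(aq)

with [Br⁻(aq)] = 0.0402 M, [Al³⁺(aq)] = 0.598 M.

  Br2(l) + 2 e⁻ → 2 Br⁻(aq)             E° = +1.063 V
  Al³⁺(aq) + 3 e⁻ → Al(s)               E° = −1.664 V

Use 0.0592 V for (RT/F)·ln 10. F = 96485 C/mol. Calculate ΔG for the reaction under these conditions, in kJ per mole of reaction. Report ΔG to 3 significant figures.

−1630 kJ/mol

E°cell = +1.063 − (−1.664) = +2.727 V; the balanced reaction transfers n = 6 electrons.
Here Q = [Br⁻(aq)]^6·[Al³⁺(aq)]^2 = 1.51×10^−9 (log Q = −8.821), giving E = +2.727 − (0.0592/6)·(−8.821) = +2.8140 V.
ΔG = −nFE = −(6)(96485)(+2.8140) J/mol = −1630 kJ/mol.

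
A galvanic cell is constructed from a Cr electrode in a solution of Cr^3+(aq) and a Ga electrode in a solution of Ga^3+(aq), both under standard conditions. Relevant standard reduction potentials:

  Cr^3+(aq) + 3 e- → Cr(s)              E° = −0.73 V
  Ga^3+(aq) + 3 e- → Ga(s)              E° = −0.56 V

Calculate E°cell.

+0.17 V

The Ga³⁺/Ga couple has the higher E°, so Ga ion is reduced (cathode) and Cr is oxidized (anode).
E°cell = E°(cathode) − E°(anode) = −0.56 − (−0.73) = +0.17 V.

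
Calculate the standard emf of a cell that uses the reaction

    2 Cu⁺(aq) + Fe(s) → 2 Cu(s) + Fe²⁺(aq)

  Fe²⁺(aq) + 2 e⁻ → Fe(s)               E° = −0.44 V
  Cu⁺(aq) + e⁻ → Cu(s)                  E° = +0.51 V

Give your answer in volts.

In the reaction as written, Cu⁺(aq) is reduced (cathode) and Fe²⁺(aq) is produced by oxidation at the anode.
E°cell = E°(cathode) − E°(anode) = +0.51 − (−0.44) = +0.95 V.

+0.95 V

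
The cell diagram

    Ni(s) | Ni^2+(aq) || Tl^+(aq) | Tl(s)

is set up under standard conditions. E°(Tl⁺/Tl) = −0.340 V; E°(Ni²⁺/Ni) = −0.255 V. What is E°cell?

−0.085 V

By convention the left-hand electrode in cell notation is the anode (oxidation) and the right-hand electrode is the cathode (reduction).
E°cell = E°(right) − E°(left) = −0.340 − (−0.255) = −0.085 V.
The negative sign shows that, as written, the cell would require an external voltage to drive the reaction.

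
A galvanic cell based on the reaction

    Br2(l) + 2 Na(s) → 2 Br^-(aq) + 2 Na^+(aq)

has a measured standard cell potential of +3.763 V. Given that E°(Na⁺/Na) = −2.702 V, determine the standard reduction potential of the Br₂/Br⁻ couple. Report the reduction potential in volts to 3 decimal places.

In the reaction as written the Br₂/Br⁻ couple is reduced (cathode) and Na⁺/Na is oxidized (anode), so E°cell = E°(Br₂/Br⁻) − E°(Na⁺/Na).
E°(Br₂/Br⁻) = E°cell + E°(anode) = +3.763 + (−2.702) = +1.061 V.

+1.061 V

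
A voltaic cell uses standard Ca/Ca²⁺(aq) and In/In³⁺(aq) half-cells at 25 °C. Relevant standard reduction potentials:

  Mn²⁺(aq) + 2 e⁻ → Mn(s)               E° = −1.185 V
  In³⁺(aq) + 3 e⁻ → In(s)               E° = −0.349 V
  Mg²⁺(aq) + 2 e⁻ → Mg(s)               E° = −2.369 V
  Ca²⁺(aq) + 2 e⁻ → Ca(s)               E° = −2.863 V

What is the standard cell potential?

The In³⁺/In couple has the higher E°, so In ion is reduced (cathode) and Ca is oxidized (anode).
E°cell = E°(cathode) − E°(anode) = −0.349 − (−2.863) = +2.514 V.

+2.514 V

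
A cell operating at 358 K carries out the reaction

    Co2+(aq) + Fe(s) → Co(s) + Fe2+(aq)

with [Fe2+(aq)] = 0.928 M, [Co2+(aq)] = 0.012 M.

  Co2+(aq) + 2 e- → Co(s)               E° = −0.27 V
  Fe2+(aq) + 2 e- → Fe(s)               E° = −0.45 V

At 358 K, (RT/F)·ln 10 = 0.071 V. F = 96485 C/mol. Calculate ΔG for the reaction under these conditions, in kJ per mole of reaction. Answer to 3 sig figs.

The standard cell potential is −0.27 − (−0.45) = +0.18 V, with n = 2 electrons in the balanced equation.
Here Q = [Fe2+(aq)] / [Co2+(aq)] = 77.3 (log Q = 1.888), giving E = +0.18 − (0.071/2)·(1.888) = +0.1130 V.
ΔG = −nFE = −(2)(96485)(+0.1130) J/mol = −21.8 kJ/mol.

−21.8 kJ/mol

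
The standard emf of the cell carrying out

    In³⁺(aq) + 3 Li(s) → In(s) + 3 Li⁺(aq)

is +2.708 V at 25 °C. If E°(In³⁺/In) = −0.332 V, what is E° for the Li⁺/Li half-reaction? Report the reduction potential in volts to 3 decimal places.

−3.040 V

In the reaction as written the In³⁺/In couple is reduced (cathode) and Li⁺/Li is oxidized (anode), so E°cell = E°(In³⁺/In) − E°(Li⁺/Li).
E°(Li⁺/Li) = E°(cathode) − E°cell = −0.332 − (+2.708) = −3.040 V.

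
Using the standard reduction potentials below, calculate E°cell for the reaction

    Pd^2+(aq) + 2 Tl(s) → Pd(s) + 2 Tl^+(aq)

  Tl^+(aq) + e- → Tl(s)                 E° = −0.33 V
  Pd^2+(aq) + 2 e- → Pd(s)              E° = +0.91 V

In the reaction as written, Pd^2+(aq) is reduced (cathode) and Tl^+(aq) is produced by oxidation at the anode.
E°cell = E°(cathode) − E°(anode) = +0.91 − (−0.33) = +1.24 V.
The positive value indicates the reaction is spontaneous as written.

+1.24 V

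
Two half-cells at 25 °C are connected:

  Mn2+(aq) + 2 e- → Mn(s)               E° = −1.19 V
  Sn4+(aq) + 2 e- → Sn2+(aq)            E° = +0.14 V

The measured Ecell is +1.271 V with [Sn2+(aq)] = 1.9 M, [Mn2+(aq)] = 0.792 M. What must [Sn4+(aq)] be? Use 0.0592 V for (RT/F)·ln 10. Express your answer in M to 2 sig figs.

0.015 M

The Sn⁴⁺/Sn²⁺ couple has the larger reduction potential, so it is the cathode: E°cell = +0.14 − (−1.19) = +1.33 V and n = 2.
From the Nernst equation, log Q = n(E° − E)/0.0592 = 2·(+1.33 − (+1.271))/0.0592 = 1.993.
The balanced reaction is Sn4+(aq) + Mn(s) → Sn2+(aq) + Mn2+(aq), so Q = ([Sn2+(aq)]·[Mn2+(aq)]) / [Sn4+(aq)].
Solving for the unknown gives log [Sn4+(aq)] = −1.816, so [Sn4+(aq)] ≈ 0.015 M.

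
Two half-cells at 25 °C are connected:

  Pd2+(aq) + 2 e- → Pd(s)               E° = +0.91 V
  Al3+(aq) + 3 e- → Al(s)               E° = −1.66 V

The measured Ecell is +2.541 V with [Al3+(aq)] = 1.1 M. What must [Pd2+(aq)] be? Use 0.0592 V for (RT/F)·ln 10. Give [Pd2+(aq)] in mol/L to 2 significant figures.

0.11 M

Pd²⁺/Pd is the cathode (higher E°); E°cell = +0.91 − (−1.66) = +2.57 V with n = 6.
From the Nernst equation, log Q = n(E° − E)/0.0592 = 6·(+2.57 − (+2.541))/0.0592 = 2.939.
Balancing electrons gives 3 Pd2+(aq) + 2 Al(s) → 3 Pd(s) + 2 Al3+(aq); thus Q = [Al3+(aq)]^2 / [Pd2+(aq)]^3.
Isolating [Pd2+(aq)] in Q = 10^{2.939} yields log [Pd2+(aq)] = −0.952, i.e. 0.11 M.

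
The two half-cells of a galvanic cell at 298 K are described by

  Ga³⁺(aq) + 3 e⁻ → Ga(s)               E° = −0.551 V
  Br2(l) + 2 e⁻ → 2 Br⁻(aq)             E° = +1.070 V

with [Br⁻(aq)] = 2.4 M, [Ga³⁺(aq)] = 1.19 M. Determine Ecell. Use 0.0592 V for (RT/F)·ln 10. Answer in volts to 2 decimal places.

Since E°(Br₂/Br⁻) > E°(Ga³⁺/Ga), Br₂/Br⁻ serves as the cathode.
E°cell = +1.070 − (−0.551) = +1.621 V, with n = 6 electrons transferred.
For the overall reaction 3 Br2(l) + 2 Ga(s) → 6 Br⁻(aq) + 2 Ga³⁺(aq), Q = [Br⁻(aq)]^6·[Ga³⁺(aq)]^2 = 271, giving log Q = 2.432.
By the Nernst equation, E = +1.621 − (0.0592/6)·(2.432) = +1.60 V.

+1.60 V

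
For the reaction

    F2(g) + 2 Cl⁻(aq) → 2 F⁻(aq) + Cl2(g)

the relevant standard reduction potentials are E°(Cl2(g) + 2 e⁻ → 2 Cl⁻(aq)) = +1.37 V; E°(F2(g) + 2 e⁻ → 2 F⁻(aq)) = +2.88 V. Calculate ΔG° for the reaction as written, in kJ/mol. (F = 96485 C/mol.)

−291 kJ/mol

In the reaction as written F2(g) is reduced, so the F₂/F⁻ couple is the cathode and Cl₂/Cl⁻ is the anode.
E°cell = +2.88 − (+1.37) = +1.51 V; balancing electrons gives n = 2.
ΔG° = −nFE°cell = −(2)(96485)(+1.51) J/mol = −291 kJ/mol.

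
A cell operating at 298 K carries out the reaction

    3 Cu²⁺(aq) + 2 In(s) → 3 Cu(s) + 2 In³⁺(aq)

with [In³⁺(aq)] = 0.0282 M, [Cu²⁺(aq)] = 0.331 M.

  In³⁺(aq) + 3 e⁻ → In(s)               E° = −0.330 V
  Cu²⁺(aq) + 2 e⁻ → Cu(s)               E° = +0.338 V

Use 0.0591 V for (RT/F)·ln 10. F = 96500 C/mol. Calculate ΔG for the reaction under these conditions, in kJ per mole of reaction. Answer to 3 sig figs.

−396 kJ/mol

With Cu²⁺/Cu reduced at the cathode, E°cell = +0.338 − (−0.330) = +0.668 V and n = 6.
Here Q = [In³⁺(aq)]^2 / [Cu²⁺(aq)]^3 = 0.0219 (log Q = −1.659), giving E = +0.668 − (0.0591/6)·(−1.659) = +0.6843 V.
Finally ΔG = −nFE = −(6)(96500 C/mol)(+0.6843 V) = −396 kJ/mol.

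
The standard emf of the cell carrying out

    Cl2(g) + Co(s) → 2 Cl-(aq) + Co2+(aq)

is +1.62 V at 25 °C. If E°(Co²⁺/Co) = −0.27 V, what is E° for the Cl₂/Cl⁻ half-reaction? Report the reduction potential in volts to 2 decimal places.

+1.35 V

In the reaction as written the Cl₂/Cl⁻ couple is reduced (cathode) and Co²⁺/Co is oxidized (anode), so E°cell = E°(Cl₂/Cl⁻) − E°(Co²⁺/Co).
E°(Cl₂/Cl⁻) = E°cell + E°(anode) = +1.62 + (−0.27) = +1.35 V.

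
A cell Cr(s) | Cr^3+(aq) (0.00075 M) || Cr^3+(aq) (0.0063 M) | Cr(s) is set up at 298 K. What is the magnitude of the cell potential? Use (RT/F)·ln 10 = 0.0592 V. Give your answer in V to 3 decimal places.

0.018 V

For a concentration cell E°cell = 0, since both electrodes use the same couple.
The compartment with the higher Cr^3+(aq) concentration (0.0063 M) acts as the cathode; ions are reduced there and produced at the dilute (0.00075 M) anode.
With n = 3, Ecell = −(0.0592/3)·log([dilute]/[conc]) = −(0.0592/3)·log(0.00075/0.0063) = +0.018 V.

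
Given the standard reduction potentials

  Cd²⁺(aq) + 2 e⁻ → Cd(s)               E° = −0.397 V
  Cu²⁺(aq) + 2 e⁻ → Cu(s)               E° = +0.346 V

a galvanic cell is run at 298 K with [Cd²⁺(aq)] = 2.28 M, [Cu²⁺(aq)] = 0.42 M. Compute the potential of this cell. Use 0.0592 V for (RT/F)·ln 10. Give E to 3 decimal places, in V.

The Cu²⁺/Cu couple has the more positive E°, so it is the cathode; Cd²⁺/Cd is the anode.
E°cell = E°cat − E°an = +0.346 − (−0.397) = +0.743 V; n = 2.
For the overall reaction Cu²⁺(aq) + Cd(s) → Cu(s) + Cd²⁺(aq), Q = [Cd²⁺(aq)] / [Cu²⁺(aq)] = 5.43, giving log Q = 0.735.
By the Nernst equation, E = +0.743 − (0.0592/2)·(0.735) = +0.721 V.

+0.721 V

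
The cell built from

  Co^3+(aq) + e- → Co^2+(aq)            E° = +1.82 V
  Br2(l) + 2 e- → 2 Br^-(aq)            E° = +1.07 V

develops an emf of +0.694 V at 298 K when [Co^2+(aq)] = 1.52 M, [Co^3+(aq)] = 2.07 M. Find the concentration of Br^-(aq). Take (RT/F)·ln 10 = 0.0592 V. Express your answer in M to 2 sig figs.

With Co³⁺/Co²⁺ at the cathode and Br₂/Br⁻ at the anode, E°cell = +1.82 − (+1.07) = +0.75 V (n = 2).
Rearranging E = E° − (0.0592/n)·log Q gives log Q = 2(+0.75 − (+0.694))/0.0592 = 1.892.
For 2 Co^3+(aq) + 2 Br^-(aq) → 2 Co^2+(aq) + Br2(l), the reaction quotient is Q = [Co^2+(aq)]^2 / ([Co^3+(aq)]^2·[Br^-(aq)]^2).
Substituting the known concentrations and solving, log [Br^-(aq)] = −1.080 and [Br^-(aq)] = 0.083 M.

0.083 M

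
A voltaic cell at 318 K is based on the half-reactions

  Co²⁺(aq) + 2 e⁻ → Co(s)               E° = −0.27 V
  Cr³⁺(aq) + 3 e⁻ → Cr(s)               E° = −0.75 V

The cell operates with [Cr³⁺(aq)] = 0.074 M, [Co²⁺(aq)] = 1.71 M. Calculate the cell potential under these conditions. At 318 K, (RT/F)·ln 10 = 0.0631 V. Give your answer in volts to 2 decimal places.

Co²⁺/Co is reduced (cathode, E° = −0.27 V) and Cr³⁺/Cr is oxidized (anode).
E°cell = −0.27 − (−0.75) = +0.48 V, with n = 6 electrons transferred.
For the overall reaction 3 Co²⁺(aq) + 2 Cr(s) → 3 Co(s) + 2 Cr³⁺(aq), Q = [Cr³⁺(aq)]^2 / [Co²⁺(aq)]^3 = 0.0011, giving log Q = −2.961.
By the Nernst equation, E = +0.48 − (0.0631/6)·(−2.961) = +0.51 V.

+0.51 V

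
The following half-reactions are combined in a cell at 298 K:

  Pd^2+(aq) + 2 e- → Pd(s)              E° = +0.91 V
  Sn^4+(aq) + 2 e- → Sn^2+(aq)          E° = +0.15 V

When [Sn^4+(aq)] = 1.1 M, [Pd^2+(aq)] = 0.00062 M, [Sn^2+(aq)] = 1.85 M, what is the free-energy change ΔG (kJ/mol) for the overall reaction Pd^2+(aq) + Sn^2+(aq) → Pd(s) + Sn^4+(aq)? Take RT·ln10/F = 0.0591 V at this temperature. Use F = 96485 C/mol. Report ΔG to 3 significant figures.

−130 kJ/mol

The standard cell potential is +0.91 − (+0.15) = +0.76 V, with n = 2 electrons in the balanced equation.
The reaction quotient is [Sn^4+(aq)] / ([Pd^2+(aq)]·[Sn^2+(aq)]) = 959; by Nernst, E = +0.76 − (0.0591/2)(2.982) = +0.6719 V.
Finally ΔG = −nFE = −(2)(96485 C/mol)(+0.6719 V) = −130 kJ/mol.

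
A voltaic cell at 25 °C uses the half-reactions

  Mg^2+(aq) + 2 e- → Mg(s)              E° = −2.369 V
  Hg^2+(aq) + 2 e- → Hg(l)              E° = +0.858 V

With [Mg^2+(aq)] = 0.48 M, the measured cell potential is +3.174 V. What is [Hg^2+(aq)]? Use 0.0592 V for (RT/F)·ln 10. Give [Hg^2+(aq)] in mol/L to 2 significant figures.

With Hg²⁺/Hg at the cathode and Mg²⁺/Mg at the anode, E°cell = +0.858 − (−2.369) = +3.227 V (n = 2).
Since E = E° − (0.0592/n)·log Q, log Q = n(E° − E)/0.0592 = 1.791.
The balanced reaction is Hg^2+(aq) + Mg(s) → Hg(l) + Mg^2+(aq), so Q = [Mg^2+(aq)] / [Hg^2+(aq)].
Substituting the known concentrations and solving, log [Hg^2+(aq)] = −2.110 and [Hg^2+(aq)] = 0.0078 M.

0.0078 M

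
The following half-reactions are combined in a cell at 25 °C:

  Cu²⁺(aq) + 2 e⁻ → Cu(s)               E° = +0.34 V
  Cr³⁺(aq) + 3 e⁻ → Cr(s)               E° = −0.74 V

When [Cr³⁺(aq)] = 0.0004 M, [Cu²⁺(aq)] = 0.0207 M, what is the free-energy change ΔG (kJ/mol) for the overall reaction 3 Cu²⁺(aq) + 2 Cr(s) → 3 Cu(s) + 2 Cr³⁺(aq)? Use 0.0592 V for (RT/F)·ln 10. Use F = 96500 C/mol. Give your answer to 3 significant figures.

−635 kJ/mol

E°cell = +0.34 − (−0.74) = +1.08 V; the balanced reaction transfers n = 6 electrons.
Here Q = [Cr³⁺(aq)]^2 / [Cu²⁺(aq)]^3 = 0.018 (log Q = −1.744), giving E = +1.08 − (0.0592/6)·(−1.744) = +1.0972 V.
ΔG = −nFE = −(6)(96500)(+1.0972) J/mol = −635 kJ/mol.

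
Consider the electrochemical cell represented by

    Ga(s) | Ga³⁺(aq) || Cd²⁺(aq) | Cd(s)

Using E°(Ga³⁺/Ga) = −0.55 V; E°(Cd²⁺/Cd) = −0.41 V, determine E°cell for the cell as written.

+0.14 V

By convention the left-hand electrode in cell notation is the anode (oxidation) and the right-hand electrode is the cathode (reduction).
E°cell = E°(right) − E°(left) = −0.41 − (−0.55) = +0.14 V.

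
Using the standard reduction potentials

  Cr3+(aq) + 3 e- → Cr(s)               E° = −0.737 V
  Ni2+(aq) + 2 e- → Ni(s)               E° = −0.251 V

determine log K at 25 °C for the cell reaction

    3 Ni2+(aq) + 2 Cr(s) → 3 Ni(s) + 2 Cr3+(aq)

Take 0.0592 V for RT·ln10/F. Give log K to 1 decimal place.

The Ni²⁺/Ni couple is reduced (cathode); E°cell = −0.251 − (−0.737) = +0.486 V with n = 6.
At equilibrium E = 0, so log K = nE°cell / 0.0592 = (6)(+0.486) / 0.0592 = 49.3.

log K = 49.3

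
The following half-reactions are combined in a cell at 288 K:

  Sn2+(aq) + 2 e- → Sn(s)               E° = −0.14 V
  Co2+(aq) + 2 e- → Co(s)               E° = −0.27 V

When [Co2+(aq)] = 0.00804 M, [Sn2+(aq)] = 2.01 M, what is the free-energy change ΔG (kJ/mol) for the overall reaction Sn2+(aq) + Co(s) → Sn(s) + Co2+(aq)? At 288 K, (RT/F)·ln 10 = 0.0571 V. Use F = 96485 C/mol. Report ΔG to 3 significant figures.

−38.3 kJ/mol

With Sn²⁺/Sn reduced at the cathode, E°cell = −0.14 − (−0.27) = +0.13 V and n = 2.
The reaction quotient is [Co2+(aq)] / [Sn2+(aq)] = 0.004; by Nernst, E = +0.13 − (0.0571/2)(−2.398) = +0.1985 V.
Finally ΔG = −nFE = −(2)(96485 C/mol)(+0.1985 V) = −38.3 kJ/mol.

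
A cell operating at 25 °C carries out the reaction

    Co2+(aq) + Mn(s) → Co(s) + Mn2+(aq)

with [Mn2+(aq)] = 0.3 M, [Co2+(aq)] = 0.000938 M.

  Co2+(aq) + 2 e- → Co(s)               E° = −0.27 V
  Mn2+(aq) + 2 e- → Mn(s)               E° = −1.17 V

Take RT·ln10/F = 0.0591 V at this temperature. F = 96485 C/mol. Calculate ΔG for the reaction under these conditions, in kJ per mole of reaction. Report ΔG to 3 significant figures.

−159 kJ/mol

The standard cell potential is −0.27 − (−1.17) = +0.90 V, with n = 2 electrons in the balanced equation.
Q = [Mn2+(aq)] / [Co2+(aq)] = 320, so log Q = 2.505 and E = +0.90 − (0.0591/2)(2.505) = +0.8260 V.
Then ΔG = −nFE = −2 × 96485 × +0.8260 J/mol = −159 kJ/mol.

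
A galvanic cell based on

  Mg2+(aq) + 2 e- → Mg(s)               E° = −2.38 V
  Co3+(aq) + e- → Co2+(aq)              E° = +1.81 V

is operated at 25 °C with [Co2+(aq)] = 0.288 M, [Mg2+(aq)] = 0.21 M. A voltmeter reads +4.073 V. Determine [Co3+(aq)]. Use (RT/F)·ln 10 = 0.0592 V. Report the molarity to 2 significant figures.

With Co³⁺/Co²⁺ at the cathode and Mg²⁺/Mg at the anode, E°cell = +1.81 − (−2.38) = +4.19 V (n = 2).
Rearranging E = E° − (0.0592/n)·log Q gives log Q = 2(+4.19 − (+4.073))/0.0592 = 3.953.
Balancing electrons gives 2 Co3+(aq) + Mg(s) → 2 Co2+(aq) + Mg2+(aq); thus Q = ([Co2+(aq)]^2·[Mg2+(aq)]) / [Co3+(aq)]^2.
Substituting the known concentrations and solving, log [Co3+(aq)] = −2.856 and [Co3+(aq)] = 0.0014 M.

0.0014 M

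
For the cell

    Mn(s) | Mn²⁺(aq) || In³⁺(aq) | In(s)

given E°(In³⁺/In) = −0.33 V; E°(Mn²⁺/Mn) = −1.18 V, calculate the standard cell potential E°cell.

By convention the left-hand electrode in cell notation is the anode (oxidation) and the right-hand electrode is the cathode (reduction).
E°cell = E°(right) − E°(left) = −0.33 − (−1.18) = +0.85 V.

+0.85 V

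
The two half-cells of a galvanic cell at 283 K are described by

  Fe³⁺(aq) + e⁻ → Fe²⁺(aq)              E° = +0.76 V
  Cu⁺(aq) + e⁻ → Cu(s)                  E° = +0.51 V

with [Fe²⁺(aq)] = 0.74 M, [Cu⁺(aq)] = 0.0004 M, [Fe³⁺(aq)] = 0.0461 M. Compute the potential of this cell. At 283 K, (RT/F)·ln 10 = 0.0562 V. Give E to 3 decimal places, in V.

+0.373 V

Fe³⁺/Fe²⁺ is reduced (cathode, E° = +0.76 V) and Cu⁺/Cu is oxidized (anode).
E°cell = E°cat − E°an = +0.76 − (+0.51) = +0.25 V; n = 1.
Balancing gives Fe³⁺(aq) + Cu(s) → Fe²⁺(aq) + Cu⁺(aq); hence Q = ([Fe²⁺(aq)]·[Cu⁺(aq)]) / [Fe³⁺(aq)] = 0.00642 (log Q = −2.192).
Applying E = E° − (RT ln10/nF)·log Q gives +0.25 − (0.0562/1)(−2.192) = +0.373 V.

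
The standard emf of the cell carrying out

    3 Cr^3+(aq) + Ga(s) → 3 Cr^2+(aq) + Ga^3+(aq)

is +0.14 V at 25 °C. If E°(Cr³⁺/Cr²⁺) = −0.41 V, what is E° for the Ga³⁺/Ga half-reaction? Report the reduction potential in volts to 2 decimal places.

In the reaction as written the Cr³⁺/Cr²⁺ couple is reduced (cathode) and Ga³⁺/Ga is oxidized (anode), so E°cell = E°(Cr³⁺/Cr²⁺) − E°(Ga³⁺/Ga).
E°(Ga³⁺/Ga) = E°(cathode) − E°cell = −0.41 − (+0.14) = −0.55 V.

−0.55 V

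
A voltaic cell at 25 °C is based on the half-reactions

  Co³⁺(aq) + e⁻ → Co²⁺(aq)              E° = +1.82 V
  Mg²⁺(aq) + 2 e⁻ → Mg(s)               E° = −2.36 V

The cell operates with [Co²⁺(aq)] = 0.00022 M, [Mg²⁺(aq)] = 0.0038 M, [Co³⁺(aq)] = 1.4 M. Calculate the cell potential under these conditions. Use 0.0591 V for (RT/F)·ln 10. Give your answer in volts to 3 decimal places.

The Co³⁺/Co²⁺ couple has the more positive E°, so it is the cathode; Mg²⁺/Mg is the anode.
E°cell = E°cat − E°an = +1.82 − (−2.36) = +4.18 V; n = 2.
Balancing gives 2 Co³⁺(aq) + Mg(s) → 2 Co²⁺(aq) + Mg²⁺(aq); hence Q = ([Co²⁺(aq)]^2·[Mg²⁺(aq)]) / [Co³⁺(aq)]^2 = 9.38×10^−11 (log Q = −10.028).
By the Nernst equation, E = +4.18 − (0.0591/2)·(−10.028) = +4.476 V.

+4.476 V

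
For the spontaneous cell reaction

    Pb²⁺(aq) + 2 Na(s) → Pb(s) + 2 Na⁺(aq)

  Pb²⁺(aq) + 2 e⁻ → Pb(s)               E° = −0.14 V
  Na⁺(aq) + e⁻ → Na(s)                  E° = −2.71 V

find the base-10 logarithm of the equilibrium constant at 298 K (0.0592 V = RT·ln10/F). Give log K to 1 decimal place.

The Pb²⁺/Pb couple is reduced (cathode); E°cell = −0.14 − (−2.71) = +2.57 V with n = 2.
At equilibrium E = 0, so log K = nE°cell / 0.0592 = (2)(+2.57) / 0.0592 = 86.8.

log K = 86.8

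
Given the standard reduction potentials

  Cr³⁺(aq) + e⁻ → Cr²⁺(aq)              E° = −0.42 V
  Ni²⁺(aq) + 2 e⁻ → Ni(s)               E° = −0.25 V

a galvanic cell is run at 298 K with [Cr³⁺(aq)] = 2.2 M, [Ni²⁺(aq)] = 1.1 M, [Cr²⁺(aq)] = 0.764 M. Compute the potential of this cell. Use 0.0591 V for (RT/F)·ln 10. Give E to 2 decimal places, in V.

+0.14 V

Since E°(Ni²⁺/Ni) > E°(Cr³⁺/Cr²⁺), Ni²⁺/Ni serves as the cathode.
E°cell = E°cat − E°an = −0.25 − (−0.42) = +0.17 V; n = 2.
For the overall reaction Ni²⁺(aq) + 2 Cr²⁺(aq) → Ni(s) + 2 Cr³⁺(aq), Q = [Cr³⁺(aq)]^2 / ([Ni²⁺(aq)]·[Cr²⁺(aq)]^2) = 7.54, giving log Q = 0.877.
Applying E = E° − (RT ln10/nF)·log Q gives +0.17 − (0.0591/2)(0.877) = +0.14 V.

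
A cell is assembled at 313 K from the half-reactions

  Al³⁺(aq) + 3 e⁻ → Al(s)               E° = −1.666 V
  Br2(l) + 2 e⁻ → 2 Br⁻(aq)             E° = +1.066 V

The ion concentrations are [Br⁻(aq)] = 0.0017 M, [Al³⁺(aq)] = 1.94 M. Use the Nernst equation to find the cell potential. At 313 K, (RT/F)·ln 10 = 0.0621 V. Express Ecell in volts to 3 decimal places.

The Br₂/Br⁻ couple has the more positive E°, so it is the cathode; Al³⁺/Al is the anode.
The standard potential is +1.066 − (−1.666) = +2.732 V and the balanced reaction transfers n = 6 electrons.
For the overall reaction 3 Br2(l) + 2 Al(s) → 6 Br⁻(aq) + 2 Al³⁺(aq), Q = [Br⁻(aq)]^6·[Al³⁺(aq)]^2 = 9.08×10^−17, giving log Q = −16.042.
E = E° − (0.0621/n)·log Q = +2.732 − (0.0621/6)(−16.042) = +2.898 V.

+2.898 V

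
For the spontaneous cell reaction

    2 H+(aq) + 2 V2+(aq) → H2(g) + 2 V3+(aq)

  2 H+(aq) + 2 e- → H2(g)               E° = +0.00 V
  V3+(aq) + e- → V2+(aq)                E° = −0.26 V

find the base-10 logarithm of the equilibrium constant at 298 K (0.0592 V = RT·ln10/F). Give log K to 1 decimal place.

The 2H⁺/H₂ couple is reduced (cathode); E°cell = +0.00 − (−0.26) = +0.26 V with n = 2.
At equilibrium E = 0, so log K = nE°cell / 0.0592 = (2)(+0.26) / 0.0592 = 8.8.

log K = 8.8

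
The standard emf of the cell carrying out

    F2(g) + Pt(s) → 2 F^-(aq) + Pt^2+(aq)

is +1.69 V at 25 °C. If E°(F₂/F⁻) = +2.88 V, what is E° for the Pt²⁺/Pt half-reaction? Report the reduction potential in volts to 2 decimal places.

In the reaction as written the F₂/F⁻ couple is reduced (cathode) and Pt²⁺/Pt is oxidized (anode), so E°cell = E°(F₂/F⁻) − E°(Pt²⁺/Pt).
E°(Pt²⁺/Pt) = E°(cathode) − E°cell = +2.88 − (+1.69) = +1.19 V.

+1.19 V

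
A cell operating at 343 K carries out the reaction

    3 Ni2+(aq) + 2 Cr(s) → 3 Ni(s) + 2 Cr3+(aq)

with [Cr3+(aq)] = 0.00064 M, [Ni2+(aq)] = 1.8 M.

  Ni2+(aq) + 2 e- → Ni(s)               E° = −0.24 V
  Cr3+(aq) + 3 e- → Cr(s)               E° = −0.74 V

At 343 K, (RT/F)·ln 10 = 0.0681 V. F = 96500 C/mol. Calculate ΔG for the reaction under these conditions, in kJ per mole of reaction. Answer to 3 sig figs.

With Ni²⁺/Ni reduced at the cathode, E°cell = −0.24 − (−0.74) = +0.50 V and n = 6.
Here Q = [Cr3+(aq)]^2 / [Ni2+(aq)]^3 = 7.02×10^−8 (log Q = −7.153), giving E = +0.50 − (0.0681/6)·(−7.153) = +0.5812 V.
Finally ΔG = −nFE = −(6)(96500 C/mol)(+0.5812 V) = −337 kJ/mol.

−337 kJ/mol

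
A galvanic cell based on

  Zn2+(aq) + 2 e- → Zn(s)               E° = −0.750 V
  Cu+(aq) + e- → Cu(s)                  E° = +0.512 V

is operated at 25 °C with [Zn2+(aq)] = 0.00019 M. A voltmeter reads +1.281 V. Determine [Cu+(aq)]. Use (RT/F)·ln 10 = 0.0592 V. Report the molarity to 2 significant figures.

0.029 M

Cu⁺/Cu is the cathode (higher E°); E°cell = +0.512 − (−0.750) = +1.262 V with n = 2.
Rearranging E = E° − (0.0592/n)·log Q gives log Q = 2(+1.262 − (+1.281))/0.0592 = −0.642.
Balancing electrons gives 2 Cu+(aq) + Zn(s) → 2 Cu(s) + Zn2+(aq); thus Q = [Zn2+(aq)] / [Cu+(aq)]^2.
Substituting the known concentrations and solving, log [Cu+(aq)] = −1.540 and [Cu+(aq)] = 0.029 M.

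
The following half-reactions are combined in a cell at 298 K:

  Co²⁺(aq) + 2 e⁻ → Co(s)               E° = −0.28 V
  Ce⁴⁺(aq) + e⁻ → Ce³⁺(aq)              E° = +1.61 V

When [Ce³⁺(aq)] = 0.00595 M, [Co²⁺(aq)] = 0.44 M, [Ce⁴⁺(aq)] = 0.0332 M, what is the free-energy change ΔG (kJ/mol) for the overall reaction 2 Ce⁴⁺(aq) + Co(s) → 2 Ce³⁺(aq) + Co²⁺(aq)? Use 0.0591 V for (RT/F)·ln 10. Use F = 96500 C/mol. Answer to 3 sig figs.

The standard cell potential is +1.61 − (−0.28) = +1.89 V, with n = 2 electrons in the balanced equation.
Here Q = ([Ce³⁺(aq)]^2·[Co²⁺(aq)]) / [Ce⁴⁺(aq)]^2 = 0.0141 (log Q = −1.850), giving E = +1.89 − (0.0591/2)·(−1.850) = +1.9447 V.
Then ΔG = −nFE = −2 × 96500 × +1.9447 J/mol = −375 kJ/mol.

−375 kJ/mol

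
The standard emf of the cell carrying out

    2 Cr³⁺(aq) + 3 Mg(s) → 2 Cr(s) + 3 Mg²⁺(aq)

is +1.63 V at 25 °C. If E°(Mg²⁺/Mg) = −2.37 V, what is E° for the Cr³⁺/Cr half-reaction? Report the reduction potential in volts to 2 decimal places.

In the reaction as written the Cr³⁺/Cr couple is reduced (cathode) and Mg²⁺/Mg is oxidized (anode), so E°cell = E°(Cr³⁺/Cr) − E°(Mg²⁺/Mg).
E°(Cr³⁺/Cr) = E°cell + E°(anode) = +1.63 + (−2.37) = −0.74 V.

−0.74 V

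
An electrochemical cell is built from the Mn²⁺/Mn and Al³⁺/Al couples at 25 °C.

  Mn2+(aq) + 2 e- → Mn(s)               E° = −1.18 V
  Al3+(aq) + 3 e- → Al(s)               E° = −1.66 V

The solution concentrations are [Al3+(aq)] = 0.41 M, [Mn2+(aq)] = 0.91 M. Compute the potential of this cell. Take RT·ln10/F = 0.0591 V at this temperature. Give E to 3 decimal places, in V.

Mn²⁺/Mn is reduced (cathode, E° = −1.18 V) and Al³⁺/Al is oxidized (anode).
The standard potential is −1.18 − (−1.66) = +0.48 V and the balanced reaction transfers n = 6 electrons.
Balancing gives 3 Mn2+(aq) + 2 Al(s) → 3 Mn(s) + 2 Al3+(aq); hence Q = [Al3+(aq)]^2 / [Mn2+(aq)]^3 = 0.223 (log Q = −0.652).
By the Nernst equation, E = +0.48 − (0.0591/6)·(−0.652) = +0.486 V.

+0.486 V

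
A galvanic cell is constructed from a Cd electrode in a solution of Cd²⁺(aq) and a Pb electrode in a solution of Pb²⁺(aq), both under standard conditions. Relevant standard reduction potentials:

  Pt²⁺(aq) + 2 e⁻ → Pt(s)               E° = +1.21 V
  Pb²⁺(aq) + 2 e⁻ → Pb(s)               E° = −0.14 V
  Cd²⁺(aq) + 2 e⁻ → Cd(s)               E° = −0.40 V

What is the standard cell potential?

+0.26 V

The Pb²⁺/Pb couple has the higher E°, so Pb ion is reduced (cathode) and Cd is oxidized (anode).
E°cell = E°(cathode) − E°(anode) = −0.14 − (−0.40) = +0.26 V.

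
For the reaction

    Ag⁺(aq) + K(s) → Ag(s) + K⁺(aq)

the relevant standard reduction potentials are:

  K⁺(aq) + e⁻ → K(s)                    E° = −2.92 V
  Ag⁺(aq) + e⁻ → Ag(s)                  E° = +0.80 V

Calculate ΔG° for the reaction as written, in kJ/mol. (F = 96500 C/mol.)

In the reaction as written Ag⁺(aq) is reduced, so the Ag⁺/Ag couple is the cathode and K⁺/K is the anode.
E°cell = +0.80 − (−2.92) = +3.72 V; balancing electrons gives n = 1.
ΔG° = −nFE°cell = −(1)(96500)(+3.72) J/mol = −359 kJ/mol.

−359 kJ/mol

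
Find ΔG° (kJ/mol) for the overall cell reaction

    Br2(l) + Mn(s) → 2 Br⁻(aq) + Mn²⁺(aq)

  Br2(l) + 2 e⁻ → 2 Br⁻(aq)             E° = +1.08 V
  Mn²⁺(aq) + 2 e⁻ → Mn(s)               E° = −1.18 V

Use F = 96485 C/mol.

In the reaction as written Br2(l) is reduced, so the Br₂/Br⁻ couple is the cathode and Mn²⁺/Mn is the anode.
E°cell = +1.08 − (−1.18) = +2.26 V; balancing electrons gives n = 2.
ΔG° = −nFE°cell = −(2)(96485)(+2.26) J/mol = −436 kJ/mol.

−436 kJ/mol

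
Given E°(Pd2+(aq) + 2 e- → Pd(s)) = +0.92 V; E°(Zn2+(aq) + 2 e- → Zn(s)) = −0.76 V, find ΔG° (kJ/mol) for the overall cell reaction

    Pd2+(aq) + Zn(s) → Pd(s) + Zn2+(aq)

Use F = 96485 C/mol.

In the reaction as written Pd2+(aq) is reduced, so the Pd²⁺/Pd couple is the cathode and Zn²⁺/Zn is the anode.
E°cell = +0.92 − (−0.76) = +1.68 V; balancing electrons gives n = 2.
ΔG° = −nFE°cell = −(2)(96485)(+1.68) J/mol = −324 kJ/mol.

−324 kJ/mol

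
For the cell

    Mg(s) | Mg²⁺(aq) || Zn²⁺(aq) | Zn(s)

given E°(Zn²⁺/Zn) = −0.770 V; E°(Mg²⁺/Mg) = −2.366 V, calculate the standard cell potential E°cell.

By convention the left-hand electrode in cell notation is the anode (oxidation) and the right-hand electrode is the cathode (reduction).
E°cell = E°(right) − E°(left) = −0.770 − (−2.366) = +1.596 V.

+1.596 V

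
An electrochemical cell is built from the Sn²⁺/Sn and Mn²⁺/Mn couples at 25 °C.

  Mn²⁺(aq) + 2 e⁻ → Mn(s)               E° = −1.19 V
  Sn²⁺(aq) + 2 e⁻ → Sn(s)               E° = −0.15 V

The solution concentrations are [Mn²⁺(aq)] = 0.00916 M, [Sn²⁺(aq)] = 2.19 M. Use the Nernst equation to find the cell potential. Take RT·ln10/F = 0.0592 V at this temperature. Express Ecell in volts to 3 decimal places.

Since E°(Sn²⁺/Sn) > E°(Mn²⁺/Mn), Sn²⁺/Sn serves as the cathode.
E°cell = −0.15 − (−1.19) = +1.04 V, with n = 2 electrons transferred.
Balancing gives Sn²⁺(aq) + Mn(s) → Sn(s) + Mn²⁺(aq); hence Q = [Mn²⁺(aq)] / [Sn²⁺(aq)] = 0.00418 (log Q = −2.379).
E = E° − (0.0592/n)·log Q = +1.04 − (0.0592/2)(−2.379) = +1.110 V.

+1.110 V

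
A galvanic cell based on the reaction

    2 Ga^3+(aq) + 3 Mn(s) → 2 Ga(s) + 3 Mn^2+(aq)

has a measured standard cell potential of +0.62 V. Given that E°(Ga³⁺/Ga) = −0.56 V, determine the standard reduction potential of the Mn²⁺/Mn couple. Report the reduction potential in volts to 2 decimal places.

−1.18 V

In the reaction as written the Ga³⁺/Ga couple is reduced (cathode) and Mn²⁺/Mn is oxidized (anode), so E°cell = E°(Ga³⁺/Ga) − E°(Mn²⁺/Mn).
E°(Mn²⁺/Mn) = E°(cathode) − E°cell = −0.56 − (+0.62) = −1.18 V.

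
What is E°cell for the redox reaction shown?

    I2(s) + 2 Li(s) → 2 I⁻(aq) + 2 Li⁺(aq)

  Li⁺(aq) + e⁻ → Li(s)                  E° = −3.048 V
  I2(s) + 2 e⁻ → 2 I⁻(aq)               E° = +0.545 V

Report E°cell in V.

+3.593 V

In the reaction as written, I2(s) is reduced (cathode) and Li⁺(aq) is produced by oxidation at the anode.
E°cell = E°(cathode) − E°(anode) = +0.545 − (−3.048) = +3.593 V.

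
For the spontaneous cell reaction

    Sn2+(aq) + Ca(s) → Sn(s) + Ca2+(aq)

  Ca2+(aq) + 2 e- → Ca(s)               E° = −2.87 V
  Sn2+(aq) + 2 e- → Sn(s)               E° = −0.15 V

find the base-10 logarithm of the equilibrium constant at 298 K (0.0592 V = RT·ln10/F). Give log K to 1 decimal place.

log K = 91.9

The Sn²⁺/Sn couple is reduced (cathode); E°cell = −0.15 − (−2.87) = +2.72 V with n = 2.
At equilibrium E = 0, so log K = nE°cell / 0.0592 = (2)(+2.72) / 0.0592 = 91.9.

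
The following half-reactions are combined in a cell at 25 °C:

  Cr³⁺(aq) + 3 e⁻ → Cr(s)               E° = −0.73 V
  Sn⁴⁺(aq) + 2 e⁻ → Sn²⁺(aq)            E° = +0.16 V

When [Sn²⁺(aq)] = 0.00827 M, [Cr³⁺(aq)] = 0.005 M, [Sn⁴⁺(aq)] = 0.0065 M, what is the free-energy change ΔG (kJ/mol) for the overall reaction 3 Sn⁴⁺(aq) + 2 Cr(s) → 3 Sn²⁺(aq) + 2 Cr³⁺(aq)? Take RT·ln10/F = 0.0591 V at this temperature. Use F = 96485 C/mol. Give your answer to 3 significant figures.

The standard cell potential is +0.16 − (−0.73) = +0.89 V, with n = 6 electrons in the balanced equation.
The reaction quotient is ([Sn²⁺(aq)]^3·[Cr³⁺(aq)]^2) / [Sn⁴⁺(aq)]^3 = 5.15×10^−5; by Nernst, E = +0.89 − (0.0591/6)(−4.288) = +0.9322 V.
Then ΔG = −nFE = −6 × 96485 × +0.9322 J/mol = −540 kJ/mol.

−540 kJ/mol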